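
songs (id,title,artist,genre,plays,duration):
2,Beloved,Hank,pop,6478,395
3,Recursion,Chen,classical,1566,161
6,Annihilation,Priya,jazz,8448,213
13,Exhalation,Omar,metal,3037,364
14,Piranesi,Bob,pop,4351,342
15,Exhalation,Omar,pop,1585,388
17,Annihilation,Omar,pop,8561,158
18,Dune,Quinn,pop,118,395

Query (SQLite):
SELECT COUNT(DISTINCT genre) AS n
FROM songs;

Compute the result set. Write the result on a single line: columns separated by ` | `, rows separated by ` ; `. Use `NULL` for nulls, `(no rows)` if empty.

4

Count distinct non-NULL genre values.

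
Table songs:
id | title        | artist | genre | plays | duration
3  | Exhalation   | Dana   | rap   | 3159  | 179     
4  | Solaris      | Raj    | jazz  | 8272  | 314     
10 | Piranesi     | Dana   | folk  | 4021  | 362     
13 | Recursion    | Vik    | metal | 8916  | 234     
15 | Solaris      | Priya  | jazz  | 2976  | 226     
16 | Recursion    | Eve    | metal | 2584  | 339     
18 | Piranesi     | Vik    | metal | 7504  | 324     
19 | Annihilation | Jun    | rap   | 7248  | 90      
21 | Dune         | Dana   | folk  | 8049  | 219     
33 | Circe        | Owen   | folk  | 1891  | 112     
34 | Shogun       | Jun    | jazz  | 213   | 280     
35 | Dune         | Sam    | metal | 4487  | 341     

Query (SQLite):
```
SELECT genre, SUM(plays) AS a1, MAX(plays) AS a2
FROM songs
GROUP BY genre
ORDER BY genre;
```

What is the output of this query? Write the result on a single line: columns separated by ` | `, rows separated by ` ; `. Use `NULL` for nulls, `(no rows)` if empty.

Group songs by genre.
Per group compute: SUM(plays), MAX(plays).
  folk: ids {10, 21, 33} → SUM(plays)=13961, MAX(plays)=8049
  jazz: ids {4, 15, 34} → SUM(plays)=11461, MAX(plays)=8272
  metal: ids {13, 16, 18, 35} → SUM(plays)=23491, MAX(plays)=8916
  rap: ids {3, 19} → SUM(plays)=10407, MAX(plays)=7248

folk | 13961 | 8049 ; jazz | 11461 | 8272 ; metal | 23491 | 8916 ; rap | 10407 | 7248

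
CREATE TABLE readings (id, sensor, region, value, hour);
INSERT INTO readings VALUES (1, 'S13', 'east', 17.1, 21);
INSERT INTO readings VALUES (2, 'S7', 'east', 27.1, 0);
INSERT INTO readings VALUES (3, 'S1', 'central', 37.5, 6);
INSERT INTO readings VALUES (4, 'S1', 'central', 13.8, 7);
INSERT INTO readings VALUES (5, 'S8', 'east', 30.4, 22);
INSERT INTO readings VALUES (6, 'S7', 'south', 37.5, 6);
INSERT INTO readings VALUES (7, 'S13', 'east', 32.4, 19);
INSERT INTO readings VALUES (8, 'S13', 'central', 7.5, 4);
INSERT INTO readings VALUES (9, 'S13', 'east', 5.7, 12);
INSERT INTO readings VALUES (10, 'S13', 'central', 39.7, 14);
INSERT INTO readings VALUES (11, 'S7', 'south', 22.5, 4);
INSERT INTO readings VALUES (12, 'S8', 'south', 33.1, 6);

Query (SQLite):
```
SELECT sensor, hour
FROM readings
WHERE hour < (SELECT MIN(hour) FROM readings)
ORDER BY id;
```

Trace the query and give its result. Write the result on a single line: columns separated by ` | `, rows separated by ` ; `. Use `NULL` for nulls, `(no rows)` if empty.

(no rows)

Scalar subquery: MIN(hour) over all readings rows = 0.
Keep rows where hour < that value.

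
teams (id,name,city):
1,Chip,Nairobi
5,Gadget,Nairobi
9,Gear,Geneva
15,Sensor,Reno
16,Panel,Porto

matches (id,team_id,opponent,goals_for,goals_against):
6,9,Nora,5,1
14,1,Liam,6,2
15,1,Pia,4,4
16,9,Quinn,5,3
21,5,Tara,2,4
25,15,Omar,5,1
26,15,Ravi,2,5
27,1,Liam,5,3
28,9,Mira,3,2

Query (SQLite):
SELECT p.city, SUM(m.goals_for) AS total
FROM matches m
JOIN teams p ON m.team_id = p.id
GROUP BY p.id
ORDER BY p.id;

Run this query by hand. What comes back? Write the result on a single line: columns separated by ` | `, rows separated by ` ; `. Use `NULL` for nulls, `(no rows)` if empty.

Nairobi | 15 ; Nairobi | 2 ; Geneva | 13 ; Reno | 7

Join each matches row to its teams via team_id.
Group joined rows by teams.id; compute SUM(m.goals_for) per group.
  1: ids {14, 15, 27} → SUM(m.goals_for)=15
  5: ids {21} → SUM(m.goals_for)=2
  9: ids {6, 16, 28} → SUM(m.goals_for)=13
  15: ids {25, 26} → SUM(m.goals_for)=7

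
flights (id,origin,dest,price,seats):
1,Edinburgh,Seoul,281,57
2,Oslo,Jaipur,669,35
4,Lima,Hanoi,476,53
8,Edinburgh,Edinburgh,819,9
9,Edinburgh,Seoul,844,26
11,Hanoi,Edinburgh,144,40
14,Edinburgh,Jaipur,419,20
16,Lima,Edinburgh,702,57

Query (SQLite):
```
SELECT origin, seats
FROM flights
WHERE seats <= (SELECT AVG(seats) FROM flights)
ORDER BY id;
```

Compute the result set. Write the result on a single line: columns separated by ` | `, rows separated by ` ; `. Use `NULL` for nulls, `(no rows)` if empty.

Oslo | 35 ; Edinburgh | 9 ; Edinburgh | 26 ; Edinburgh | 20

Scalar subquery: AVG(seats) over all flights rows = 37.125.
Keep rows where seats <= that value.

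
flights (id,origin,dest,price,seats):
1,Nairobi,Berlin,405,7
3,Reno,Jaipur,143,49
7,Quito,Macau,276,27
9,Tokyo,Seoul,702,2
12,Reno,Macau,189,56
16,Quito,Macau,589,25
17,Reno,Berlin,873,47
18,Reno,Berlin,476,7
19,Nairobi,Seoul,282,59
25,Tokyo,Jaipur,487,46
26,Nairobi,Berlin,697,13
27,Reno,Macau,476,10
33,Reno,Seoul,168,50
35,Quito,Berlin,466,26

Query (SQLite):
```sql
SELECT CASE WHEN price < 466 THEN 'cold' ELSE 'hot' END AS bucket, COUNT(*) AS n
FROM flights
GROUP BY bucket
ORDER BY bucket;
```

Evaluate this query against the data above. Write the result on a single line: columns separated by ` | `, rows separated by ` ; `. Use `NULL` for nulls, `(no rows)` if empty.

cold | 6 ; hot | 8

Bucket rows by price < 466 → 'cold' else 'hot'; count each bucket.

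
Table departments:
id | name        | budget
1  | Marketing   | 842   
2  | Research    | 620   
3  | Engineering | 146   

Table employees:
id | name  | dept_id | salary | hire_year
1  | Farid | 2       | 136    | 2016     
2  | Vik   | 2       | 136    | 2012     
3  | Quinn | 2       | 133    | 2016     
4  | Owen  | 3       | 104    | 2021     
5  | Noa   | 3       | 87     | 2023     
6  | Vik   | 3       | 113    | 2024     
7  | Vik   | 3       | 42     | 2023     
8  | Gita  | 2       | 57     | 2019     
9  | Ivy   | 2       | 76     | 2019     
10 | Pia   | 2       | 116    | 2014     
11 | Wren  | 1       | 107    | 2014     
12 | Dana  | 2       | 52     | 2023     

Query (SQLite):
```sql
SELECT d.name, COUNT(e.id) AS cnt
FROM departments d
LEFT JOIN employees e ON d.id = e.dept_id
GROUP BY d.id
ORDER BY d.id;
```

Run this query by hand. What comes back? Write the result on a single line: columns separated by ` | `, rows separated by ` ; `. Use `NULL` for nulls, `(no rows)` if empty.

LEFT JOIN keeps every departments row; unmatched ones get NULL for employees columns.
Group by departments.id and compute COUNT(e.id). COUNT(col) of an all-NULL group is 0.
  1: ids {11} → COUNT(e.id)=1
  2: ids {1, 2, 3, 8, 9, 10, 12} → COUNT(e.id)=7
  3: ids {4, 5, 6, 7} → COUNT(e.id)=4

Marketing | 1 ; Research | 7 ; Engineering | 4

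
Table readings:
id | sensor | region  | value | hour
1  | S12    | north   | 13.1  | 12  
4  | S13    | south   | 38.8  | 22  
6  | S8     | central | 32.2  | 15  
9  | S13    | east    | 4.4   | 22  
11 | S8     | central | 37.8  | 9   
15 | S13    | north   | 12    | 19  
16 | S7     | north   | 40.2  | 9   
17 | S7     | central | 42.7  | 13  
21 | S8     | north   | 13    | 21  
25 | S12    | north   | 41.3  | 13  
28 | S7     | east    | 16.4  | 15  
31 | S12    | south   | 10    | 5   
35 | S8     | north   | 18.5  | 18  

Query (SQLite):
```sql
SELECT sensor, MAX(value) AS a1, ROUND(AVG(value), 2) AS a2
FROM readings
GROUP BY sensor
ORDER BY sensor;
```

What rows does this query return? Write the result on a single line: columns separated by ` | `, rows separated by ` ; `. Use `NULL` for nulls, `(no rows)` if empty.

S12 | 41.3 | 21.47 ; S13 | 38.8 | 18.4 ; S7 | 42.7 | 33.1 ; S8 | 37.8 | 25.38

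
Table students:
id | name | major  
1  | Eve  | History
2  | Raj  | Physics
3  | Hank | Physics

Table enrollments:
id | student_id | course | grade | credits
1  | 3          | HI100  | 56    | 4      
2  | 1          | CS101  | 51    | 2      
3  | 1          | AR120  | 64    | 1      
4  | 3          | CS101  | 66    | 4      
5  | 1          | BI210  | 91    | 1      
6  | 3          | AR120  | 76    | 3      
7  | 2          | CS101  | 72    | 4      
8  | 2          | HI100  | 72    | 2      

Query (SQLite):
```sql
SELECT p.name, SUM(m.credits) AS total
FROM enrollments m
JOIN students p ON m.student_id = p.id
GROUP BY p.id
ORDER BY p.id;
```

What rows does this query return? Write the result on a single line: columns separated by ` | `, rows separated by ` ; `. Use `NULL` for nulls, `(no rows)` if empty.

Join each enrollments row to its students via student_id.
Group joined rows by students.id; compute SUM(m.credits) per group.
  1: ids {2, 3, 5} → SUM(m.credits)=4
  2: ids {7, 8} → SUM(m.credits)=6
  3: ids {1, 4, 6} → SUM(m.credits)=11

Eve | 4 ; Raj | 6 ; Hank | 11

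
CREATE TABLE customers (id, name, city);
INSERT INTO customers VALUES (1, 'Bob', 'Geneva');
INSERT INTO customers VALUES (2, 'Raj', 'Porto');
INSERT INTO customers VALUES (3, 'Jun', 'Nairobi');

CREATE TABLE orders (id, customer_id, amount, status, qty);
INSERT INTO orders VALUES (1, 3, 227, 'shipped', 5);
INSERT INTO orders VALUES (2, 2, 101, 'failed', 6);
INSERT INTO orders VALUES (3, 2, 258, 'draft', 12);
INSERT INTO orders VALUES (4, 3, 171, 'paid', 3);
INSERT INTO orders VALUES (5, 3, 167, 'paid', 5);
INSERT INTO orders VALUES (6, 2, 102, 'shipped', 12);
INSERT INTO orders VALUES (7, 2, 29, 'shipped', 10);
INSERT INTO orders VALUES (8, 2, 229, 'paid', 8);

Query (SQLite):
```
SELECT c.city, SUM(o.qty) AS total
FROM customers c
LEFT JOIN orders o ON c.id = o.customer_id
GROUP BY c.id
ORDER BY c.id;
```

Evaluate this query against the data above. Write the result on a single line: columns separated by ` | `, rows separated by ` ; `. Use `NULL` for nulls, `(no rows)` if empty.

LEFT JOIN keeps every customers row; unmatched ones get NULL for orders columns.
Group by customers.id and compute SUM(o.qty). SUM over an all-NULL group is NULL.
  1: ids {—} → SUM(o.qty)=NULL
  2: ids {2, 3, 6, 7, 8} → SUM(o.qty)=48
  3: ids {1, 4, 5} → SUM(o.qty)=13

Geneva | NULL ; Porto | 48 ; Nairobi | 13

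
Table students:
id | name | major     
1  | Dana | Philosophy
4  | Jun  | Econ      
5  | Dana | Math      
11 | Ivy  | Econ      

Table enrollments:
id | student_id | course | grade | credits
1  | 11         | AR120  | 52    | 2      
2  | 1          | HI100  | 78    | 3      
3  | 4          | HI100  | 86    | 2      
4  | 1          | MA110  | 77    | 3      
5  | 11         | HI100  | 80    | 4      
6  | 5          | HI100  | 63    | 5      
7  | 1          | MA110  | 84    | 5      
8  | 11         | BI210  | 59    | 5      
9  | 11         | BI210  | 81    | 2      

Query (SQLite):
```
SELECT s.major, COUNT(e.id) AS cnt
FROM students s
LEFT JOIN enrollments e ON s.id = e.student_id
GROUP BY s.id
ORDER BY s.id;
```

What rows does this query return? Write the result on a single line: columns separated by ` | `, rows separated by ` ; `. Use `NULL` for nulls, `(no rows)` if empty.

Philosophy | 3 ; Econ | 1 ; Math | 1 ; Econ | 4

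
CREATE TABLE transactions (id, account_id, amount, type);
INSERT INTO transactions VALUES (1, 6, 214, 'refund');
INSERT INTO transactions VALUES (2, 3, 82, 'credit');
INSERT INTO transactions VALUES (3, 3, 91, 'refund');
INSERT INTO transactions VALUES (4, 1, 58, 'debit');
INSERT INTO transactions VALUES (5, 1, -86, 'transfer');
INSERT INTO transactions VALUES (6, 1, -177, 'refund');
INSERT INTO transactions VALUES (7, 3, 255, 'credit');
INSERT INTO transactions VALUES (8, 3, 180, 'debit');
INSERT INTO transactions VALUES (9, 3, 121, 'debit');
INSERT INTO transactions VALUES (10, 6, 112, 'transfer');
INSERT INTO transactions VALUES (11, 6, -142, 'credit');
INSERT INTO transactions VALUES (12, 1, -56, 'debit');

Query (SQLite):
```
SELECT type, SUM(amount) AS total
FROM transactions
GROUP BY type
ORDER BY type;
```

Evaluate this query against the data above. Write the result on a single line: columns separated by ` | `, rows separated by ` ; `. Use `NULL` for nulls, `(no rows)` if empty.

Partition transactions by type; compute SUM(amount) within each group.
  credit: ids {2, 7, 11} → SUM(amount)=195
  debit: ids {4, 8, 9, 12} → SUM(amount)=303
  refund: ids {1, 3, 6} → SUM(amount)=128
  transfer: ids {5, 10} → SUM(amount)=26

credit | 195 ; debit | 303 ; refund | 128 ; transfer | 26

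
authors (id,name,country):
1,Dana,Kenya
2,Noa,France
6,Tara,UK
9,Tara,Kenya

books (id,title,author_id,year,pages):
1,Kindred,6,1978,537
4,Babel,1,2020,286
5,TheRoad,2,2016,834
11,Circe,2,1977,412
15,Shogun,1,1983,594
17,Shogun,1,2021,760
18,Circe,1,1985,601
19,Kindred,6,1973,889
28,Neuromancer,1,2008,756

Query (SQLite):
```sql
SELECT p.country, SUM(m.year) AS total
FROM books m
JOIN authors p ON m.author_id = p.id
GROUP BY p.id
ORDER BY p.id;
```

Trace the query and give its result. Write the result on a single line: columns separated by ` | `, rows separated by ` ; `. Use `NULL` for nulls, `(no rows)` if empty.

Join each books row to its authors via author_id.
Group joined rows by authors.id; compute SUM(m.year) per group.
  1: ids {4, 15, 17, 18, 28} → SUM(m.year)=10017
  2: ids {5, 11} → SUM(m.year)=3993
  6: ids {1, 19} → SUM(m.year)=3951

Kenya | 10017 ; France | 3993 ; UK | 3951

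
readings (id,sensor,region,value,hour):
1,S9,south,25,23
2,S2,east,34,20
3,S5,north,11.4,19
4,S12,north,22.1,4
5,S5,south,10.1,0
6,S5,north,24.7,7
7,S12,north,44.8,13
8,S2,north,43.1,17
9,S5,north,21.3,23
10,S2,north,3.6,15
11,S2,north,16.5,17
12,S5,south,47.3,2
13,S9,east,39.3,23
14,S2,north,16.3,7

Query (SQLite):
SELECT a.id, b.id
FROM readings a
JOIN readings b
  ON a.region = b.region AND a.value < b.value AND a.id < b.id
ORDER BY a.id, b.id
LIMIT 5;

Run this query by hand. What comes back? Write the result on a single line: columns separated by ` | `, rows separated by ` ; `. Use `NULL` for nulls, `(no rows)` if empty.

Pairs (a,b) with same region, a.value < b.value, a.id < b.id.
region groups: east:{2,13} north:{3,4,6,7,8,9,10,11,14} south:{1,5,12}
Ordered by (a.id, b.id); first 5.

1 | 12 ; 2 | 13 ; 3 | 4 ; 3 | 6 ; 3 | 7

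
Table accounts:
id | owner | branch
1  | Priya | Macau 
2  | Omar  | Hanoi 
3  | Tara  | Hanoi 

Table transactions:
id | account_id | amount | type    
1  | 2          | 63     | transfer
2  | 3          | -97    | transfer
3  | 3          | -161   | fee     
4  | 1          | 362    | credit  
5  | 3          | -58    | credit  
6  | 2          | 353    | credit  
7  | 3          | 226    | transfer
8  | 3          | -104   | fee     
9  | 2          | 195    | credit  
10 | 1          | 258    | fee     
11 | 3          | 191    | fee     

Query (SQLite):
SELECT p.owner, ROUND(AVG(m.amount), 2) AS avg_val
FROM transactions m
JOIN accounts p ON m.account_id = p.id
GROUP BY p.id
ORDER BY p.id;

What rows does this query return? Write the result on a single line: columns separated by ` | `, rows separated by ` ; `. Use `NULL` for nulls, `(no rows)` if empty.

Priya | 310 ; Omar | 203.67 ; Tara | -0.5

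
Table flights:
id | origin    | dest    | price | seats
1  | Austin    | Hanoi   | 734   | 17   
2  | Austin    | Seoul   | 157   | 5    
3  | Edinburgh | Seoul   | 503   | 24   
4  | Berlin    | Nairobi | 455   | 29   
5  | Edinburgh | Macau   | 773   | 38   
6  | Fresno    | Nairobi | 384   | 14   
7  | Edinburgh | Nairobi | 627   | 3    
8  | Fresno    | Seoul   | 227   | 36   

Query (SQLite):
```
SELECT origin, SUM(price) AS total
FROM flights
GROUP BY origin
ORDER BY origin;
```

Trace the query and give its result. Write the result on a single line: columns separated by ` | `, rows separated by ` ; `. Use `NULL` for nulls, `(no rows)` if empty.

Austin | 891 ; Berlin | 455 ; Edinburgh | 1903 ; Fresno | 611

Partition flights by origin; compute SUM(price) within each group.
  Austin: ids {1, 2} → SUM(price)=891
  Berlin: ids {4} → SUM(price)=455
  Edinburgh: ids {3, 5, 7} → SUM(price)=1903
  Fresno: ids {6, 8} → SUM(price)=611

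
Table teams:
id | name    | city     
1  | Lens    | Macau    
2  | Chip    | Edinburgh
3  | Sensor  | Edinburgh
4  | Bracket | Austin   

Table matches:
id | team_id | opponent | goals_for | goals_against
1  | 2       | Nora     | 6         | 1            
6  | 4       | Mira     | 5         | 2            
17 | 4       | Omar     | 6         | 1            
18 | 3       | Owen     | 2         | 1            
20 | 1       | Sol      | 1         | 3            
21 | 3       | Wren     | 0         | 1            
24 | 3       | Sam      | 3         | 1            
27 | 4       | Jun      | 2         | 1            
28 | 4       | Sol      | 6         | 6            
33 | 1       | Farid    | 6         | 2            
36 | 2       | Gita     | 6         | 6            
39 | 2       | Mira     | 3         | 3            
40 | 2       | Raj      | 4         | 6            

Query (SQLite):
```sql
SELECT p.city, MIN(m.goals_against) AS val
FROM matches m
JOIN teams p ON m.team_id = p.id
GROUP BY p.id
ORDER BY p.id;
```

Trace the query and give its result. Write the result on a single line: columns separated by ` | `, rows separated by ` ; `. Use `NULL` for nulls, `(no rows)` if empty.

Join each matches row to its teams via team_id.
Group joined rows by teams.id; compute MIN(m.goals_against) per group.
  1: ids {20, 33} → MIN(m.goals_against)=2
  2: ids {1, 36, 39, 40} → MIN(m.goals_against)=1
  3: ids {18, 21, 24} → MIN(m.goals_against)=1
  4: ids {6, 17, 27, 28} → MIN(m.goals_against)=1

Macau | 2 ; Edinburgh | 1 ; Edinburgh | 1 ; Austin | 1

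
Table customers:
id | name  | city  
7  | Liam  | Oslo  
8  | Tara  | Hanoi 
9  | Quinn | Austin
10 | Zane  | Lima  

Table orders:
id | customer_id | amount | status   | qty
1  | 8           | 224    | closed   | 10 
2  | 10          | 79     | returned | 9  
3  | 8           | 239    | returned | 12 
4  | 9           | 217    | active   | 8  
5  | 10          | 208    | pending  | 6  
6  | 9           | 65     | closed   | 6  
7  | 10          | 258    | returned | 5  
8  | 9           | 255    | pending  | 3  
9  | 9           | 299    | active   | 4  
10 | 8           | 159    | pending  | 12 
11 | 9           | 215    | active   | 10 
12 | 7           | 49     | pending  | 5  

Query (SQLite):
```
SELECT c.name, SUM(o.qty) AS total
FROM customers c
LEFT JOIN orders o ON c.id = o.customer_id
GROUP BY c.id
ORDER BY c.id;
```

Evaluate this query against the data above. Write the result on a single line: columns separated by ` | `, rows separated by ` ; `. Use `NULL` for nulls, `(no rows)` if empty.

Liam | 5 ; Tara | 34 ; Quinn | 31 ; Zane | 20

LEFT JOIN keeps every customers row; unmatched ones get NULL for orders columns.
Group by customers.id and compute SUM(o.qty). SUM over an all-NULL group is NULL.
  7: ids {12} → SUM(o.qty)=5
  8: ids {1, 3, 10} → SUM(o.qty)=34
  9: ids {4, 6, 8, 9, 11} → SUM(o.qty)=31
  10: ids {2, 5, 7} → SUM(o.qty)=20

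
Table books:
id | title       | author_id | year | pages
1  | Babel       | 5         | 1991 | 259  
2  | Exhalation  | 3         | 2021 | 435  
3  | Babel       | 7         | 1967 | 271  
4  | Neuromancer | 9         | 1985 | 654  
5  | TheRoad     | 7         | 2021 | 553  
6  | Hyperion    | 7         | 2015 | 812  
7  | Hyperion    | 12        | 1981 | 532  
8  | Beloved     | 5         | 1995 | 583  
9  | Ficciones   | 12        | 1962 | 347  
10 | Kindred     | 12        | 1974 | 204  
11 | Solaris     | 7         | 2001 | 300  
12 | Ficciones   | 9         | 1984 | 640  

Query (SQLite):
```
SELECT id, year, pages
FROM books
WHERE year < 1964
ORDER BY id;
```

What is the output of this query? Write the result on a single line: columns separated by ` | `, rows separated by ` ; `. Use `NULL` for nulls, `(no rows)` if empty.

year < 1964: ids {9}

9 | 1962 | 347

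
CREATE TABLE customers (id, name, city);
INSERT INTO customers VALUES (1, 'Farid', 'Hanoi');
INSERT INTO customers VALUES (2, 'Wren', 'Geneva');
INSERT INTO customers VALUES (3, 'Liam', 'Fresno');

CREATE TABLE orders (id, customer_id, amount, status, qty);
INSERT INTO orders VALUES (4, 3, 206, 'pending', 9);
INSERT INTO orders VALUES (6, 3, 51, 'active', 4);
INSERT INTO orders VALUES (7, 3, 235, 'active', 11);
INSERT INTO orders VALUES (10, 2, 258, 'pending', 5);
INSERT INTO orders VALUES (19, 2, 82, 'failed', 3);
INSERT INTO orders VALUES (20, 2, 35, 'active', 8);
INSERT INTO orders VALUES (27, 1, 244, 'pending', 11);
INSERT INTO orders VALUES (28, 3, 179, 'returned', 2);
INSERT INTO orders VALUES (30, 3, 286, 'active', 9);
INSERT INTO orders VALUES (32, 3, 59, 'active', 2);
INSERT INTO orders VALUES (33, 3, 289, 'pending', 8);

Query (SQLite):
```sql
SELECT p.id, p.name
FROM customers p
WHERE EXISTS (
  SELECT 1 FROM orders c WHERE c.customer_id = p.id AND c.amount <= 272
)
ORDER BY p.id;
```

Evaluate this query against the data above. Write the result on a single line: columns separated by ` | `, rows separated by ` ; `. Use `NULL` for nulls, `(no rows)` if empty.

For each customers row, check whether any orders with matching customer_id has amount <= 272.
Keep rows where that is true.

1 | Farid ; 2 | Wren ; 3 | Liam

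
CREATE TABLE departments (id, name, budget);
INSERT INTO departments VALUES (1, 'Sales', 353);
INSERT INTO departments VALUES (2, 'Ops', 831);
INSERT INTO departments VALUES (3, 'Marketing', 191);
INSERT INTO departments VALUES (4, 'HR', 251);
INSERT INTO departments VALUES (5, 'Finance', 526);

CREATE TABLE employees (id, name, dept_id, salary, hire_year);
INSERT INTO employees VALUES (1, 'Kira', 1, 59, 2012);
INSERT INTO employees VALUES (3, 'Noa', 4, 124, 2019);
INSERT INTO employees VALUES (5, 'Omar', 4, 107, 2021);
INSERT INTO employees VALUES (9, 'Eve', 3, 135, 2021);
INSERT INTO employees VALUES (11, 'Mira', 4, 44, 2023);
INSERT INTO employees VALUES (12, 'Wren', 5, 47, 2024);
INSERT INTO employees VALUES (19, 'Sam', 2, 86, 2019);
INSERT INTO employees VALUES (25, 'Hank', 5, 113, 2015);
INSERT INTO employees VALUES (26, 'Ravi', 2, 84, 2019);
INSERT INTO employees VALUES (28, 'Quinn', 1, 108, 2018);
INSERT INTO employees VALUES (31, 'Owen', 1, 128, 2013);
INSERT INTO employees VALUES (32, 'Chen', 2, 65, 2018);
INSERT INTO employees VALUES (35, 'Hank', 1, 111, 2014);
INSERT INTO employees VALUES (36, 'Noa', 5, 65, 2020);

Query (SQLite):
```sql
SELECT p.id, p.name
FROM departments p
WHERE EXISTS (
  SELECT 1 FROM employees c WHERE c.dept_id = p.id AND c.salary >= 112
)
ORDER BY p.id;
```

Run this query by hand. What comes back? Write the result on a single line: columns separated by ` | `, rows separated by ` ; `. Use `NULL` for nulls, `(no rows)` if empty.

For each departments row, check whether any employees with matching dept_id has salary >= 112.
Keep rows where that is true.

1 | Sales ; 3 | Marketing ; 4 | HR ; 5 | Finance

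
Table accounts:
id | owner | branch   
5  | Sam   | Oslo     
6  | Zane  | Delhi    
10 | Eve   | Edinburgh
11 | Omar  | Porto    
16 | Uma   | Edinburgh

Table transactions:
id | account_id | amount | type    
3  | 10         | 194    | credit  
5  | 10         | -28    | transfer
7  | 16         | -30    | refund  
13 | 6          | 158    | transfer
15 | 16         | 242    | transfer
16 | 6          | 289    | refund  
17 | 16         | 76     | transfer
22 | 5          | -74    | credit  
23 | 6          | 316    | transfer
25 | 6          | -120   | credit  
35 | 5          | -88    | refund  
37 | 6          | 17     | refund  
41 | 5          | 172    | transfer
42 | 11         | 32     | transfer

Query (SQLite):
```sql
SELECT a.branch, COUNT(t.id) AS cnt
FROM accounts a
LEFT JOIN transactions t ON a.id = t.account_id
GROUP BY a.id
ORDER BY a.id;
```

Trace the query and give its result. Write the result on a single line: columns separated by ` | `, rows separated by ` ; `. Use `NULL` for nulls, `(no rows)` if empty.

Oslo | 3 ; Delhi | 5 ; Edinburgh | 2 ; Porto | 1 ; Edinburgh | 3

LEFT JOIN keeps every accounts row; unmatched ones get NULL for transactions columns.
Group by accounts.id and compute COUNT(t.id). COUNT(col) of an all-NULL group is 0.
  5: ids {22, 35, 41} → COUNT(t.id)=3
  6: ids {13, 16, 23, 25, 37} → COUNT(t.id)=5
  10: ids {3, 5} → COUNT(t.id)=2
  11: ids {42} → COUNT(t.id)=1
  16: ids {7, 15, 17} → COUNT(t.id)=3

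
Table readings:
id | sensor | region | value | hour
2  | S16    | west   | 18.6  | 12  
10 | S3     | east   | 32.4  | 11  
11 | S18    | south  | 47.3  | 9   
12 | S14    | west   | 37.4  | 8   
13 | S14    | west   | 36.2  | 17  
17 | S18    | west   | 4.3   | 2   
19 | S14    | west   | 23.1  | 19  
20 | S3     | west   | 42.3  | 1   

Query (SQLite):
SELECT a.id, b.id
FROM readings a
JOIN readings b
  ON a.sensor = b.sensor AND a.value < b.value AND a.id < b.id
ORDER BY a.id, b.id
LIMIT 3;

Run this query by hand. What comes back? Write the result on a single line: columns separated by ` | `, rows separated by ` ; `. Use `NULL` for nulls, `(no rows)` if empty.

Pairs (a,b) with same sensor, a.value < b.value, a.id < b.id.
sensor groups: S14:{12,13,19} S16:{2} S18:{11,17} S3:{10,20}
Ordered by (a.id, b.id); first 3.

10 | 20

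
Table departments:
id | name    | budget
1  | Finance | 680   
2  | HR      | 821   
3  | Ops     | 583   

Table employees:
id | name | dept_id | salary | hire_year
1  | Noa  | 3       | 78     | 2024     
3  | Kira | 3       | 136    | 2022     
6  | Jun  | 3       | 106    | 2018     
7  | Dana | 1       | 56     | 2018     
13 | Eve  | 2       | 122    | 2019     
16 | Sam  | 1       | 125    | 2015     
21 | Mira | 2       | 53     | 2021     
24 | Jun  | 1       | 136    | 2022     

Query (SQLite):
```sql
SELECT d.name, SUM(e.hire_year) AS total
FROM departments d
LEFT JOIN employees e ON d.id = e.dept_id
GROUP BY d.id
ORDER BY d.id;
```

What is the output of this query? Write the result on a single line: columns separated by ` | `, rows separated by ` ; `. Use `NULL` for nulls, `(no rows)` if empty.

Finance | 6055 ; HR | 4040 ; Ops | 6064

LEFT JOIN keeps every departments row; unmatched ones get NULL for employees columns.
Group by departments.id and compute SUM(e.hire_year). SUM over an all-NULL group is NULL.
  1: ids {7, 16, 24} → SUM(e.hire_year)=6055
  2: ids {13, 21} → SUM(e.hire_year)=4040
  3: ids {1, 3, 6} → SUM(e.hire_year)=6064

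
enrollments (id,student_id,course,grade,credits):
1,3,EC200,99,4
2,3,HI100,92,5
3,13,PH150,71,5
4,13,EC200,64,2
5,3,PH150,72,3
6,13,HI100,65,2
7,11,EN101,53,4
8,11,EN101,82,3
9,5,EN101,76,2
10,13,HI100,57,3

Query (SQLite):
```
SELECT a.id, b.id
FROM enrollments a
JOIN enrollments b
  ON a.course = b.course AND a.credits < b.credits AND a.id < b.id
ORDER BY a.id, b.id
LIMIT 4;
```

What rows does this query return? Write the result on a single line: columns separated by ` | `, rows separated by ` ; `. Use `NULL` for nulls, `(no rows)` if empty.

6 | 10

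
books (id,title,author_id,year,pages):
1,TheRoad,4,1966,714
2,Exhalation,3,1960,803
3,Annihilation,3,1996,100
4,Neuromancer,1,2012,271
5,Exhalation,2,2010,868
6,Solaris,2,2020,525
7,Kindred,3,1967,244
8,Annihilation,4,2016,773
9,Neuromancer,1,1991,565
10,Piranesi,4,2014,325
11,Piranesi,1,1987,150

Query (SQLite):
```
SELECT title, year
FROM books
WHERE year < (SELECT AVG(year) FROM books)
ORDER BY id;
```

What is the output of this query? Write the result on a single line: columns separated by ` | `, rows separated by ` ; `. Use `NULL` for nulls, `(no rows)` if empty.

TheRoad | 1966 ; Exhalation | 1960 ; Kindred | 1967 ; Neuromancer | 1991 ; Piranesi | 1987

Scalar subquery: AVG(year) over all books rows = 1994.454545 (≈; comparison uses full precision).
Keep rows where year < that value.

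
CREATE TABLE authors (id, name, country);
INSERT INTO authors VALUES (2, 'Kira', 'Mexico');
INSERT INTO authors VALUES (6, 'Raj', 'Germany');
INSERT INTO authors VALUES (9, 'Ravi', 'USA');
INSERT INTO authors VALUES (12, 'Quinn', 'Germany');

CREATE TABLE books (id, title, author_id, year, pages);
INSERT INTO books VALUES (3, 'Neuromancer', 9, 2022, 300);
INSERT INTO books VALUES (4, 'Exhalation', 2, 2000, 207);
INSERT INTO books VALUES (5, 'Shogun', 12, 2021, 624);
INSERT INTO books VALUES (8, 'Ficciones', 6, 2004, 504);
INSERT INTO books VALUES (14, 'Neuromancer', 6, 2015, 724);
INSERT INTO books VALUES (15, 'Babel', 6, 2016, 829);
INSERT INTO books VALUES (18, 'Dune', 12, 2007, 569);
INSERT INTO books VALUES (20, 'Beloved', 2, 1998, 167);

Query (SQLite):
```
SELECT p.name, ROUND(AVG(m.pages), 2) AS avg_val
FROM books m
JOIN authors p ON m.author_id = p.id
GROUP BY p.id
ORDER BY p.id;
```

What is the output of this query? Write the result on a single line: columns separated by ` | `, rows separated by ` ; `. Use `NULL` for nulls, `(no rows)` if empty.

Kira | 187 ; Raj | 685.67 ; Ravi | 300 ; Quinn | 596.5

Join each books row to its authors via author_id.
Group joined rows by authors.id; compute ROUND(AVG(m.pages), 2) per group.
  2: ids {4, 20} → ROUND(AVG(m.pages), 2)=187
  6: ids {8, 14, 15} → ROUND(AVG(m.pages), 2)=685.67
  9: ids {3} → ROUND(AVG(m.pages), 2)=300
  12: ids {5, 18} → ROUND(AVG(m.pages), 2)=596.5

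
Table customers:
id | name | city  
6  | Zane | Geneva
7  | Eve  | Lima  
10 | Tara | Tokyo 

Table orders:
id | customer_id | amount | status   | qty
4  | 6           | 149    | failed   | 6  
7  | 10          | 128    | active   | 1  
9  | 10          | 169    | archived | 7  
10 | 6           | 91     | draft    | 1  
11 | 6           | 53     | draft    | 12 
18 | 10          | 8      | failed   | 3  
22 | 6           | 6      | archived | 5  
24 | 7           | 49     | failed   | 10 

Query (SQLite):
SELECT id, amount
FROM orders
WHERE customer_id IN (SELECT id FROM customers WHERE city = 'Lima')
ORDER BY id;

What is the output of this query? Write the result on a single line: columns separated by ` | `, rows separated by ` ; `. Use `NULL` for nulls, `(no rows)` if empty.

Inner query: customers.id where city = 'Lima'.
Outer: keep orders rows whose customer_id is in that set.
Inner query → {7}

24 | 49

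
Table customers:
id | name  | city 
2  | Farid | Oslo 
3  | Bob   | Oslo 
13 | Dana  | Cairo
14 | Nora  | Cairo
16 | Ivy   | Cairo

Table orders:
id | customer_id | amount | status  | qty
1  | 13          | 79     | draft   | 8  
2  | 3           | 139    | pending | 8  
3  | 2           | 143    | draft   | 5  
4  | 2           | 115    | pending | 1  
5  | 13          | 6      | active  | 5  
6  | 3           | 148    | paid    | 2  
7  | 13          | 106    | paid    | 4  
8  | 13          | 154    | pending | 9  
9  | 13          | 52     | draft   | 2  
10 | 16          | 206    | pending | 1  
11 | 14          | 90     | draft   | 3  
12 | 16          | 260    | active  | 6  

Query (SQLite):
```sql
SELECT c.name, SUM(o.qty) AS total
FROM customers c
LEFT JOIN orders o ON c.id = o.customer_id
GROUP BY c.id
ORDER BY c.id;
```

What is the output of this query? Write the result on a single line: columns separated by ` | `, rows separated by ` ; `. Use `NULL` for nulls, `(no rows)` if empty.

Farid | 6 ; Bob | 10 ; Dana | 28 ; Nora | 3 ; Ivy | 7

LEFT JOIN keeps every customers row; unmatched ones get NULL for orders columns.
Group by customers.id and compute SUM(o.qty). SUM over an all-NULL group is NULL.
  2: ids {3, 4} → SUM(o.qty)=6
  3: ids {2, 6} → SUM(o.qty)=10
  13: ids {1, 5, 7, 8, 9} → SUM(o.qty)=28
  14: ids {11} → SUM(o.qty)=3
  16: ids {10, 12} → SUM(o.qty)=7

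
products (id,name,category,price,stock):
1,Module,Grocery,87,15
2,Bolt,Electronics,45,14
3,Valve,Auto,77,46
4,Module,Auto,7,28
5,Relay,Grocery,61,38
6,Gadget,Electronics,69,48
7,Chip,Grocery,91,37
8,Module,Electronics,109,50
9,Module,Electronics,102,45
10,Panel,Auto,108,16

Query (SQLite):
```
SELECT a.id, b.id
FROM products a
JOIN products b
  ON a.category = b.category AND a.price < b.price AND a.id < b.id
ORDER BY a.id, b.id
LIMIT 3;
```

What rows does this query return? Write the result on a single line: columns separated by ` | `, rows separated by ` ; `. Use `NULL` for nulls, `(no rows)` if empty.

1 | 7 ; 2 | 6 ; 2 | 8

Pairs (a,b) with same category, a.price < b.price, a.id < b.id.
category groups: Auto:{3,4,10} Electronics:{2,6,8,9} Grocery:{1,5,7}
Ordered by (a.id, b.id); first 3.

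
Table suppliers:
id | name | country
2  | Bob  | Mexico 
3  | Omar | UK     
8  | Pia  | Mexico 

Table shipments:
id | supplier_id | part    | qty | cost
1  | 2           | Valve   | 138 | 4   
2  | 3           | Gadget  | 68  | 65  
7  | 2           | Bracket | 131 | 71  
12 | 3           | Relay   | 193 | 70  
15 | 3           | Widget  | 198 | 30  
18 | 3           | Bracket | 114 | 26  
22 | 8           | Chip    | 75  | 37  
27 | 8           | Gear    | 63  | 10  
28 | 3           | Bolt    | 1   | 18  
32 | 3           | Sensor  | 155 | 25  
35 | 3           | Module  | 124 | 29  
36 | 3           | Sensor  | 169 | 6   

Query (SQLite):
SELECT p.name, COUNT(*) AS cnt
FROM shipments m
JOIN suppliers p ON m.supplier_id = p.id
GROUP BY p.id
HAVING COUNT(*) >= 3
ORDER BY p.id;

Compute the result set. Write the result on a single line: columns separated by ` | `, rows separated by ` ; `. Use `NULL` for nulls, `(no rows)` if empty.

Omar | 8

Join each shipments row to its suppliers via supplier_id.
Group joined rows by suppliers.id; compute COUNT(*) per group.
HAVING: keep groups with count ≥ 3.
  2: ids {1, 7} → COUNT(*)=2
  3: ids {2, 12, 15, 18, 28, 32, 35, 36} → COUNT(*)=8
  8: ids {22, 27} → COUNT(*)=2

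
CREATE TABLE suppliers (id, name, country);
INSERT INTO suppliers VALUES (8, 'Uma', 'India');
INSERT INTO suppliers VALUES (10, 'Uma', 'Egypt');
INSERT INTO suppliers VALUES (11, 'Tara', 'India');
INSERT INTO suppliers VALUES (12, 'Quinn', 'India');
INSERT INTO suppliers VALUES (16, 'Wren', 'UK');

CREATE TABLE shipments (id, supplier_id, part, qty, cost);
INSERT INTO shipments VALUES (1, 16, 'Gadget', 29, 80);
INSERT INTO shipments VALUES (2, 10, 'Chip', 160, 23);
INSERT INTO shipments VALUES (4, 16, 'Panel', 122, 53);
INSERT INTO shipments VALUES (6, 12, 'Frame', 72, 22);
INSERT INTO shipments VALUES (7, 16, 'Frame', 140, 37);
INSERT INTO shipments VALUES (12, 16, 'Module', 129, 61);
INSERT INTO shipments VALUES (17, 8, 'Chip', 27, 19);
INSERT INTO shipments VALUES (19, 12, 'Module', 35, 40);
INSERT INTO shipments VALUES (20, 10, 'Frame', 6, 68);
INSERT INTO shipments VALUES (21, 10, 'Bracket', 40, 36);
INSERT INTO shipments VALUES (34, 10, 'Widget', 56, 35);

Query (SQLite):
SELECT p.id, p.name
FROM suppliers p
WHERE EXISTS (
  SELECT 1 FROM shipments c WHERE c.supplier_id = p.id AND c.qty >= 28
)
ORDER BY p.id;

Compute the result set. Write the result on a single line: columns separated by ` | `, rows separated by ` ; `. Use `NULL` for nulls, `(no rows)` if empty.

10 | Uma ; 12 | Quinn ; 16 | Wren

For each suppliers row, check whether any shipments with matching supplier_id has qty >= 28.
Keep rows where that is true.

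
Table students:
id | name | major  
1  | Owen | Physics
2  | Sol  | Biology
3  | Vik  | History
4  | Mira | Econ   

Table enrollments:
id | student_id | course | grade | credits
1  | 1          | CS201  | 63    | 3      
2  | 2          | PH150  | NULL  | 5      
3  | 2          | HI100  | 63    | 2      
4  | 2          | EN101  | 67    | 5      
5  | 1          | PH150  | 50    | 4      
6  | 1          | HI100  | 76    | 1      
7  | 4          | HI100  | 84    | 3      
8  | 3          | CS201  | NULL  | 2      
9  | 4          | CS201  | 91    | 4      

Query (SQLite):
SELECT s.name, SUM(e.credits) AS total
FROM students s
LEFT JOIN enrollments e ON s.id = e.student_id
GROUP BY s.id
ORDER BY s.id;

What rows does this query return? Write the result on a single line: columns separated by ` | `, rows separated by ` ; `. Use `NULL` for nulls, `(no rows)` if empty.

Owen | 8 ; Sol | 12 ; Vik | 2 ; Mira | 7

LEFT JOIN keeps every students row; unmatched ones get NULL for enrollments columns.
Group by students.id and compute SUM(e.credits). SUM over an all-NULL group is NULL.
  1: ids {1, 5, 6} → SUM(e.credits)=8
  2: ids {2, 3, 4} → SUM(e.credits)=12
  3: ids {8} → SUM(e.credits)=2
  4: ids {7, 9} → SUM(e.credits)=7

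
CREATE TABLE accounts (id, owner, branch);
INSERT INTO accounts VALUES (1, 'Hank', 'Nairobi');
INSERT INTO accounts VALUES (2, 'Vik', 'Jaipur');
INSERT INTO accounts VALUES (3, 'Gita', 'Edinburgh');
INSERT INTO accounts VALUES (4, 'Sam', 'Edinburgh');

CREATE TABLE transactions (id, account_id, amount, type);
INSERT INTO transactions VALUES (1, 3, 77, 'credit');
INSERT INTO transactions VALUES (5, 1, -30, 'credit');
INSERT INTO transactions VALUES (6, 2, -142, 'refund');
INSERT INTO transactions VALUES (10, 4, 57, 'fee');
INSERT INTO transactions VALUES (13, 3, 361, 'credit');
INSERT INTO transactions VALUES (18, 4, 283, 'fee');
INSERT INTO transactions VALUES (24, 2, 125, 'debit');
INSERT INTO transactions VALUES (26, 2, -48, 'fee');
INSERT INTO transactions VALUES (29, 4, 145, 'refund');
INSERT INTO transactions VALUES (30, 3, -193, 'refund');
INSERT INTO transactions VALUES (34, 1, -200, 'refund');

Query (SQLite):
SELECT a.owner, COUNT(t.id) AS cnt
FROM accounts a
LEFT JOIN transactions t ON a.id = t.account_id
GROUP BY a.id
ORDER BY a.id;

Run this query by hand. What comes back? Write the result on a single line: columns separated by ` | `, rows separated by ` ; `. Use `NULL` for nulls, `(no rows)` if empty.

LEFT JOIN keeps every accounts row; unmatched ones get NULL for transactions columns.
Group by accounts.id and compute COUNT(t.id). COUNT(col) of an all-NULL group is 0.
  1: ids {5, 34} → COUNT(t.id)=2
  2: ids {6, 24, 26} → COUNT(t.id)=3
  3: ids {1, 13, 30} → COUNT(t.id)=3
  4: ids {10, 18, 29} → COUNT(t.id)=3

Hank | 2 ; Vik | 3 ; Gita | 3 ; Sam | 3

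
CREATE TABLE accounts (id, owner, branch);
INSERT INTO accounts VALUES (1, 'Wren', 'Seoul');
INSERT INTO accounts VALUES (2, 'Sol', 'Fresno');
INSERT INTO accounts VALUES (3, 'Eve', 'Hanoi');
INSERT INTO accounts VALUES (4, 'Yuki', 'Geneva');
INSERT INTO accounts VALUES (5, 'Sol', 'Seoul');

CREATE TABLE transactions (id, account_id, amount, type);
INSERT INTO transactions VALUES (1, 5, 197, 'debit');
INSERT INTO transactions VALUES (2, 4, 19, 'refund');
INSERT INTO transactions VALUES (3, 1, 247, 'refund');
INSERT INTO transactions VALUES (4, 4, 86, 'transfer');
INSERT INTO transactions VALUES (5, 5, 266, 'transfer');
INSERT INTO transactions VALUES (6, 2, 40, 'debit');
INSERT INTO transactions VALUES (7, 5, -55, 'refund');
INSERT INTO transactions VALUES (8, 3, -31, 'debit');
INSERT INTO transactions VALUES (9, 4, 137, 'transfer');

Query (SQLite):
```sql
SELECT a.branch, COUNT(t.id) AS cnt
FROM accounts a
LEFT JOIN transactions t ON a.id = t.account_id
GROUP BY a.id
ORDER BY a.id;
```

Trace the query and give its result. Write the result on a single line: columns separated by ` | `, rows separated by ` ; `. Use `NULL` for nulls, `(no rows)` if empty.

Seoul | 1 ; Fresno | 1 ; Hanoi | 1 ; Geneva | 3 ; Seoul | 3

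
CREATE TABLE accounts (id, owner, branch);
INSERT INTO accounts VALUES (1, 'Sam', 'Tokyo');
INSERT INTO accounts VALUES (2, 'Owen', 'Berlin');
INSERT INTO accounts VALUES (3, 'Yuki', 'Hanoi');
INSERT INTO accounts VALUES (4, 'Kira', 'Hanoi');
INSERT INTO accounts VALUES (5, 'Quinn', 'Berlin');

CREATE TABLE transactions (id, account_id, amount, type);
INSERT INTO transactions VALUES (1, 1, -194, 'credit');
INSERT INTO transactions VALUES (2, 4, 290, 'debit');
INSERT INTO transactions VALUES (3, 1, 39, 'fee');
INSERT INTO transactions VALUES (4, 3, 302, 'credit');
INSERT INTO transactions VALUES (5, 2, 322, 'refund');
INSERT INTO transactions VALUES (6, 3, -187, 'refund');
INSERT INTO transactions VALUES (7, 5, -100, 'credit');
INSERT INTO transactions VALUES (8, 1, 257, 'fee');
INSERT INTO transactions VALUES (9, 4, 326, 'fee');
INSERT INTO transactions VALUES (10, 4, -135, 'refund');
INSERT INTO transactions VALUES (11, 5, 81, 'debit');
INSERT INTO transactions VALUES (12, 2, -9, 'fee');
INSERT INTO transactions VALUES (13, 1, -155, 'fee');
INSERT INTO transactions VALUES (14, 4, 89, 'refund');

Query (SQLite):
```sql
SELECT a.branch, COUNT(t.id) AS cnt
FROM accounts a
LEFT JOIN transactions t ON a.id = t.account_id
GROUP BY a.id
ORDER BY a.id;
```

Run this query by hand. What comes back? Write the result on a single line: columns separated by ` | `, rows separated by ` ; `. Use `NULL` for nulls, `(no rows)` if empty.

Tokyo | 4 ; Berlin | 2 ; Hanoi | 2 ; Hanoi | 4 ; Berlin | 2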